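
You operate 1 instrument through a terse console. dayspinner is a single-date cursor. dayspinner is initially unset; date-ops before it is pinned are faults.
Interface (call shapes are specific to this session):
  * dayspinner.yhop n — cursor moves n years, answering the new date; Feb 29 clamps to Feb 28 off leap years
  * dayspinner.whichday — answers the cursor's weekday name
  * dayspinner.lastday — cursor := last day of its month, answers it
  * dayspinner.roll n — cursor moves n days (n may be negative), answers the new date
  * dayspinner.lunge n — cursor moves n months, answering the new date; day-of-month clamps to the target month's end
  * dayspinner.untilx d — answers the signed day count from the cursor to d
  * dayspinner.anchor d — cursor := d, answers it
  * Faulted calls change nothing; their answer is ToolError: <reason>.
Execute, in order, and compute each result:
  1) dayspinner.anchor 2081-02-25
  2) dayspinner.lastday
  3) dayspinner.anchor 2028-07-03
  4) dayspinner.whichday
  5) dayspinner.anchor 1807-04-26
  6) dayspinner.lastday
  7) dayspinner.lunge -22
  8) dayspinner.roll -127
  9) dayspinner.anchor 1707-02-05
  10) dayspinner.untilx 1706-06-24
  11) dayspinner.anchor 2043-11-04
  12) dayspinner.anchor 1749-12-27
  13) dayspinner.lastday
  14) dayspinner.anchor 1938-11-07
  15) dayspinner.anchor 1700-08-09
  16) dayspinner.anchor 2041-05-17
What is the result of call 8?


Answer: 1805-02-23

Derivation:
→ anchor(2081-02-25)
← 2081-02-25
→ lastday()
← 2081-02-28
→ anchor(2028-07-03)
← 2028-07-03
→ whichday()
← Monday
→ anchor(1807-04-26)
← 1807-04-26
→ lastday()
← 1807-04-30
→ lunge(-22)
← 1805-06-30
→ roll(-127)
← 1805-02-23
→ anchor(1707-02-05)
← 1707-02-05
→ untilx(1706-06-24)
← -226
→ anchor(2043-11-04)
← 2043-11-04
→ anchor(1749-12-27)
← 1749-12-27
→ lastday()
← 1749-12-31
→ anchor(1938-11-07)
← 1938-11-07
→ anchor(1700-08-09)
← 1700-08-09
→ anchor(2041-05-17)
← 2041-05-17


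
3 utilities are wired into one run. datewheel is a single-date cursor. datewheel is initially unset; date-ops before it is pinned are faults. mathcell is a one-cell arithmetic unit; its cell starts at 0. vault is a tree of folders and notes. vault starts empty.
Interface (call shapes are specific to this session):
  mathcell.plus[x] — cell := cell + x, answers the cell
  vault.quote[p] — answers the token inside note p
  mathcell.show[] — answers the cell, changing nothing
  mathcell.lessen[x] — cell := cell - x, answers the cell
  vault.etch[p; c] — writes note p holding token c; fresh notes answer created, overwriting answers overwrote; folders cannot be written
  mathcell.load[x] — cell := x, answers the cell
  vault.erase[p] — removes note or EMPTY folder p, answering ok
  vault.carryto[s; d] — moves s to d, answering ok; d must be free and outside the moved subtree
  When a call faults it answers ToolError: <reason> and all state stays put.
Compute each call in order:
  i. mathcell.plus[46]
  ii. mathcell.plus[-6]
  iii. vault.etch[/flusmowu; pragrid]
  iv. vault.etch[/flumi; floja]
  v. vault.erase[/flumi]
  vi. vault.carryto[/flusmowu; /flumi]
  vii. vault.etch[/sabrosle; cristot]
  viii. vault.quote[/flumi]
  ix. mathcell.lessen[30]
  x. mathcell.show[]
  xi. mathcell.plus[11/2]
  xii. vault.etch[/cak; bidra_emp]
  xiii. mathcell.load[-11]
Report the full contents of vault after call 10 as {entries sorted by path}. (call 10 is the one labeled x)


-> plus(x→46)
<- 46
-> plus(x→-6)
<- 40
-> etch(p→/flusmowu, c→pragrid)
<- created
-> etch(p→/flumi, c→floja)
<- created
-> erase(p→/flumi)
<- ok
-> carryto(s→/flusmowu, d→/flumi)
<- ok
-> etch(p→/sabrosle, c→cristot)
<- created
-> quote(p→/flumi)
<- pragrid
-> lessen(x→30)
<- 10
-> show()
<- 10
-> plus(x→11/2)
<- 31/2
-> etch(p→/cak, c→bidra_emp)
<- created
-> load(x→-11)
<- -11

Answer: {flumi=pragrid, sabrosle=cristot}


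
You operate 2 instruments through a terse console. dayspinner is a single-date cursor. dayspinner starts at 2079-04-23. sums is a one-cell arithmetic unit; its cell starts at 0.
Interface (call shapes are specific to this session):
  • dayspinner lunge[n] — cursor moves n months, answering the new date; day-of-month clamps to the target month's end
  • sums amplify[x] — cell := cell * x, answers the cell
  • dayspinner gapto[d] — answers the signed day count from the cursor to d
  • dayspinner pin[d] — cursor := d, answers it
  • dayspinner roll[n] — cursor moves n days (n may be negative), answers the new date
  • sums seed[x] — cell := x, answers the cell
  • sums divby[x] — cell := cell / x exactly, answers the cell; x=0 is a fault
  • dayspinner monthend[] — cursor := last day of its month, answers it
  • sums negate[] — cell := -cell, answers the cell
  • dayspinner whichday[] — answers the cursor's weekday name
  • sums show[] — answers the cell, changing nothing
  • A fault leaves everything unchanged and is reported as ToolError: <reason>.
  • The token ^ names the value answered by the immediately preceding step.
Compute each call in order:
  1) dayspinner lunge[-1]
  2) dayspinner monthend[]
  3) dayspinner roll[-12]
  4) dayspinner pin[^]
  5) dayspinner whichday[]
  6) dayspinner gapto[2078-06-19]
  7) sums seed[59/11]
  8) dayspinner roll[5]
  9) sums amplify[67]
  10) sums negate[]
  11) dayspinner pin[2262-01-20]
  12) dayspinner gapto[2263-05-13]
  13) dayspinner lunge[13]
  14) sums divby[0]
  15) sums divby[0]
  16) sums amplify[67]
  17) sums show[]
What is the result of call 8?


Answer: 2079-03-24

Derivation:
CALL dayspinner lunge[-1]
RET  2079-03-23
CALL dayspinner monthend[]
RET  2079-03-31
CALL dayspinner roll[-12]
RET  2079-03-19
CALL dayspinner pin[^]
RET  2079-03-19
CALL dayspinner whichday[]
RET  Sunday
CALL dayspinner gapto[2078-06-19]
RET  -273
CALL sums seed[59/11]
RET  59/11
CALL dayspinner roll[5]
RET  2079-03-24
CALL sums amplify[67]
RET  3953/11
CALL sums negate[]
RET  -3953/11
CALL dayspinner pin[2262-01-20]
RET  2262-01-20
CALL dayspinner gapto[2263-05-13]
RET  478
CALL dayspinner lunge[13]
RET  2263-02-20
CALL sums divby[0]
RET  ToolError: division by zero
CALL sums divby[0]
RET  ToolError: division by zero
CALL sums amplify[67]
RET  -264851/11
CALL sums show[]
RET  -264851/11


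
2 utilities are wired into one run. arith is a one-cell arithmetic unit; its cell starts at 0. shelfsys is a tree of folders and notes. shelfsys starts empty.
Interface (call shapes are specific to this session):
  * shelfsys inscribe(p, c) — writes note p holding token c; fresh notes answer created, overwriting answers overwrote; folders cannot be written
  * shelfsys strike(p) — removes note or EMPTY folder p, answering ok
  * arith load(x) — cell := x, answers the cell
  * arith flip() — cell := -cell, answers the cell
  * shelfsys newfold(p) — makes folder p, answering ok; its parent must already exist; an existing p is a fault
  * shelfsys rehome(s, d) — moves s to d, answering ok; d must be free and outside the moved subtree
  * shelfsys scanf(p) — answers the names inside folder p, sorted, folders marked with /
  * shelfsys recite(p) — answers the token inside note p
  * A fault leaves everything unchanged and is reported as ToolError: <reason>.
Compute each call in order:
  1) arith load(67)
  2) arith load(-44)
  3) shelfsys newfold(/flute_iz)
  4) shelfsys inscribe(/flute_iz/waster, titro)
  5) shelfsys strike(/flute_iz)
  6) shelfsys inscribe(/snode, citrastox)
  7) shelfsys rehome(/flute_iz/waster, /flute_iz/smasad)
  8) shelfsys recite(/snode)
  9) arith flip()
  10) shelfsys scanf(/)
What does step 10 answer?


$ arith load x: 67
[out] 67
$ arith load x: -44
[out] -44
$ shelfsys newfold p: /flute_iz
[out] ok
$ shelfsys inscribe p: /flute_iz/waster c: titro
[out] created
$ shelfsys strike p: /flute_iz
[out] ToolError: not empty
$ shelfsys inscribe p: /snode c: citrastox
[out] created
$ shelfsys rehome s: /flute_iz/waster d: /flute_iz/smasad
[out] ok
$ shelfsys recite p: /snode
[out] citrastox
$ arith flip
[out] 44
$ shelfsys scanf p: /
[out] [flute_iz/, snode]

Answer: [flute_iz/, snode]


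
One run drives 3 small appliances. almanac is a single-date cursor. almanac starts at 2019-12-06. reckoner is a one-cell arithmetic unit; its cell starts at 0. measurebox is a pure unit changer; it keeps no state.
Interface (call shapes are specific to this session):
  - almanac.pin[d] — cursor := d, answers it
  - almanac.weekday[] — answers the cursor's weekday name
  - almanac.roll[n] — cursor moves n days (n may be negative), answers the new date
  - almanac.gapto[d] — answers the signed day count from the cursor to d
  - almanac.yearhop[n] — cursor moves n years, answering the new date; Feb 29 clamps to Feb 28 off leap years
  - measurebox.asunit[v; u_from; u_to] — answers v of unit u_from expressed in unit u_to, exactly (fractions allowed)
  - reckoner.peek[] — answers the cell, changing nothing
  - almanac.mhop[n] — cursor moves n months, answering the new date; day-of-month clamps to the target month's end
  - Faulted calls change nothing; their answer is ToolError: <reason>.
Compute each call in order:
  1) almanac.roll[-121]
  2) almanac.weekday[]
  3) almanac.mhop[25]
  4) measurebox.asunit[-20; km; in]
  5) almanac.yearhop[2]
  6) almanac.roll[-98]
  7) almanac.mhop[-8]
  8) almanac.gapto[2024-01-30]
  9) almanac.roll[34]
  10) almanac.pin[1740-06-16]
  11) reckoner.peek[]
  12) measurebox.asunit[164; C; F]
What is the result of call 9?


Step: roll[n=-121]
Result: 2019-08-07
Step: weekday[]
Result: Wednesday
Step: mhop[n=25]
Result: 2021-09-07
Step: asunit[v=-20; u_from=km; u_to=in]
Result: -100000000/127
Step: yearhop[n=2]
Result: 2023-09-07
Step: roll[n=-98]
Result: 2023-06-01
Step: mhop[n=-8]
Result: 2022-10-01
Step: gapto[d=2024-01-30]
Result: 486
Step: roll[n=34]
Result: 2022-11-04
Step: pin[d=1740-06-16]
Result: 1740-06-16
Step: peek[]
Result: 0
Step: asunit[v=164; u_from=C; u_to=F]
Result: 1636/5

Answer: 2022-11-04


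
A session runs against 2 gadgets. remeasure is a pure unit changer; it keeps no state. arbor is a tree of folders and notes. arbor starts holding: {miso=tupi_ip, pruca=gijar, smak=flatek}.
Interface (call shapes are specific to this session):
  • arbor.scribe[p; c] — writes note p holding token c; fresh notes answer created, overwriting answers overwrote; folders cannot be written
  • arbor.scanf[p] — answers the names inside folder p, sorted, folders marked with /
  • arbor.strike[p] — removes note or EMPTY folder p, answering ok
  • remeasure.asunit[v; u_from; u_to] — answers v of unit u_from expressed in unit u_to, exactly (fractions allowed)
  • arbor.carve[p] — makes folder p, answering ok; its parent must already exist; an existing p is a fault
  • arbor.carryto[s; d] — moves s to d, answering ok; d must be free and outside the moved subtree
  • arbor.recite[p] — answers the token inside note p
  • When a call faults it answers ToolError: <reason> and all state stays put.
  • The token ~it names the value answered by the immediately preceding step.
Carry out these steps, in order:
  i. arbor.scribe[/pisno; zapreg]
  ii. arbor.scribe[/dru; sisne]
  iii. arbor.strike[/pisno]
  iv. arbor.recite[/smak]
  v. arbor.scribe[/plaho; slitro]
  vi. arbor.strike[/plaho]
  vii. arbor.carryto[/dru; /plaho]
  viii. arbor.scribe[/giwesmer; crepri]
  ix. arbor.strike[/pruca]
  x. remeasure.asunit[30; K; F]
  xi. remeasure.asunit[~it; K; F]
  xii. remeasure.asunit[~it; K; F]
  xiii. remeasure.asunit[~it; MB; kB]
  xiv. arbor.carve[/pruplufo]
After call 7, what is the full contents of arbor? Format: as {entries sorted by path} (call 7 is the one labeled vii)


Answer: {miso=tupi_ip, plaho=sisne, pruca=gijar, smak=flatek}

Derivation:
Next I call scribe passing p→/pisno, c→zapreg, and observe created.
Calling scribe passing p→/dru, c→sisne, giving created.
I invoke strike passing p→/pisno, — result: ok.
Calling recite passing p→/smak, yielding flatek.
Now I run scribe passing p→/plaho, c→slitro, yielding created.
Calling strike passing p→/plaho, yielding ok.
I run carryto passing s→/dru, d→/plaho, yielding ok.
I try scribe passing p→/giwesmer, c→crepri: created.
Next I call strike passing p→/pruca, → ok.
I try asunit passing v→30, u_from→K, u_to→F, — result: -40567/100.
Next I call asunit passing v→~it, u_from→K, u_to→F, which returns -297469/250.
Invoking asunit passing v→~it, u_from→K, u_to→F, — result: -6503617/2500.
Invoking asunit passing v→~it, u_from→MB, u_to→kB, which returns -13007234/5.
I run carve passing p→/pruplufo, — result: ok.


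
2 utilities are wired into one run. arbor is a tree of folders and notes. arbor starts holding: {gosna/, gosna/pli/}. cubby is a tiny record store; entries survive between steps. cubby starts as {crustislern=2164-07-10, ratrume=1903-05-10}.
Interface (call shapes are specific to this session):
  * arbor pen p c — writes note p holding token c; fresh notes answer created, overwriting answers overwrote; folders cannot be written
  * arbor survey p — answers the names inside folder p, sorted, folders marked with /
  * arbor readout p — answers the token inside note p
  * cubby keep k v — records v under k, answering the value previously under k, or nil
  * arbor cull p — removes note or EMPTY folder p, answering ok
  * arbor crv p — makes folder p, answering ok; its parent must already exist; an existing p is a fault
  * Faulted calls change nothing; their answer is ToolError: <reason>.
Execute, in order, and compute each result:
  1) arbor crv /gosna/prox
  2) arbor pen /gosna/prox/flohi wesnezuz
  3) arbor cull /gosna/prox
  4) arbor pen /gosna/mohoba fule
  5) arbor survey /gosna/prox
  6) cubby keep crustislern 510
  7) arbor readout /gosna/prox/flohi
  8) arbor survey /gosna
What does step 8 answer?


$ arbor crv p→/gosna/prox
:: ok
$ arbor pen p→/gosna/prox/flohi c→wesnezuz
:: created
$ arbor cull p→/gosna/prox
:: ToolError: not empty
$ arbor pen p→/gosna/mohoba c→fule
:: created
$ arbor survey p→/gosna/prox
:: [flohi]
$ cubby keep k→crustislern v→510
:: 2164-07-10
$ arbor readout p→/gosna/prox/flohi
:: wesnezuz
$ arbor survey p→/gosna
:: [mohoba, pli/, prox/]

Answer: [mohoba, pli/, prox/]


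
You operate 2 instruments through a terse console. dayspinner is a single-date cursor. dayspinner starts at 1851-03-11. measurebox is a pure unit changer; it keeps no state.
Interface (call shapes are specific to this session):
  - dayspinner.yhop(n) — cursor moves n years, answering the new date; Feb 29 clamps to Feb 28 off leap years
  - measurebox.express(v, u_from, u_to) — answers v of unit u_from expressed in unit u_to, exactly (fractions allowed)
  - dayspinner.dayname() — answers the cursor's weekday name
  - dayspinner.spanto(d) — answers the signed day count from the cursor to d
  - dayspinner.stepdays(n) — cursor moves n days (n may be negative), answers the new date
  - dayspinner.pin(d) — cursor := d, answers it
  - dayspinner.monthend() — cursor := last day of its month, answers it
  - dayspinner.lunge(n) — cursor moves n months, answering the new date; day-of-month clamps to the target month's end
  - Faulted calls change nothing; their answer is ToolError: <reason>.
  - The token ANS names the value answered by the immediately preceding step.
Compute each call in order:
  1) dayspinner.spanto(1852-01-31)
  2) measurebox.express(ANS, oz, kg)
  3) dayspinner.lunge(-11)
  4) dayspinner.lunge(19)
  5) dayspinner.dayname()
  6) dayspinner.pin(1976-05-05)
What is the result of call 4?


Answer: 1851-11-11

Derivation:
~$ spanto d: 1852-01-31
= 326
~$ express v: ANS u_from: oz u_to: kg
= 7393555631/800000000
~$ lunge n: -11
= 1850-04-11
~$ lunge n: 19
= 1851-11-11
~$ dayname
= Tuesday
~$ pin d: 1976-05-05
= 1976-05-05


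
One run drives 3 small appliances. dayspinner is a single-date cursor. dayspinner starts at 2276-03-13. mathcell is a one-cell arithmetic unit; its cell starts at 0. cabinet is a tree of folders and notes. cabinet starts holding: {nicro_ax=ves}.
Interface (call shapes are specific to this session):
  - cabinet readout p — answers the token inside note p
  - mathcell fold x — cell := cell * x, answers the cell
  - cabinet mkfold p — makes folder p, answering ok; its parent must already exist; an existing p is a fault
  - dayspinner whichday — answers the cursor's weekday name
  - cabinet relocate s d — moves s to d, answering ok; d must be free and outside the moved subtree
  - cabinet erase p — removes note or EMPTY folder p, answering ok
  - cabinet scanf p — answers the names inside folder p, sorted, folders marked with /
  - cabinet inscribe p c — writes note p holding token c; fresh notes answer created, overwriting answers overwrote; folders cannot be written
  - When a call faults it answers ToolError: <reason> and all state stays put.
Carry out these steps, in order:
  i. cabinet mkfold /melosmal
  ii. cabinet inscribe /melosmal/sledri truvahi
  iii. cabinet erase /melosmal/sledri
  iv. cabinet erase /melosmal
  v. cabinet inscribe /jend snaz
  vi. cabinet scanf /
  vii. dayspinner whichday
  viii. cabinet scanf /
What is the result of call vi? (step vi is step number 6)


Step: cabinet mkfold[p='/melosmal']
Result: ok
Step: cabinet inscribe[p='/melosmal/sledri'; c='truvahi']
Result: created
Step: cabinet erase[p='/melosmal/sledri']
Result: ok
Step: cabinet erase[p='/melosmal']
Result: ok
Step: cabinet inscribe[p='/jend'; c='snaz']
Result: created
Step: cabinet scanf[p='/']
Result: [jend, nicro_ax]
Step: dayspinner whichday[]
Result: Monday
Step: cabinet scanf[p='/']
Result: [jend, nicro_ax]

Answer: [jend, nicro_ax]


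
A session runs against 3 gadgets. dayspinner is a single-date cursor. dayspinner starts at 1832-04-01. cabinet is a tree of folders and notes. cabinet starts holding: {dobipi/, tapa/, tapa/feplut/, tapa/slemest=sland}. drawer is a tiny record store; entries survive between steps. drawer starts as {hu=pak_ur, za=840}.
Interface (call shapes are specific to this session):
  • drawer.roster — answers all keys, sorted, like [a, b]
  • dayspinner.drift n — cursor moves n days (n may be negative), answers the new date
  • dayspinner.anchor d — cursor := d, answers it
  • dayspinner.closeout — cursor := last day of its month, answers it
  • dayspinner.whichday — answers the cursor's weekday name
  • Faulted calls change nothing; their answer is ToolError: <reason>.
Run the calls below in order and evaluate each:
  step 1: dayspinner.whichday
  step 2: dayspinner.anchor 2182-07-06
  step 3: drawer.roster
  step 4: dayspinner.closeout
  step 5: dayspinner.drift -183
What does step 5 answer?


→ dayspinner.whichday()
← Sunday
→ dayspinner.anchor(2182-07-06)
← 2182-07-06
→ drawer.roster()
← [hu, za]
→ dayspinner.closeout()
← 2182-07-31
→ dayspinner.drift(-183)
← 2182-01-29

Answer: 2182-01-29


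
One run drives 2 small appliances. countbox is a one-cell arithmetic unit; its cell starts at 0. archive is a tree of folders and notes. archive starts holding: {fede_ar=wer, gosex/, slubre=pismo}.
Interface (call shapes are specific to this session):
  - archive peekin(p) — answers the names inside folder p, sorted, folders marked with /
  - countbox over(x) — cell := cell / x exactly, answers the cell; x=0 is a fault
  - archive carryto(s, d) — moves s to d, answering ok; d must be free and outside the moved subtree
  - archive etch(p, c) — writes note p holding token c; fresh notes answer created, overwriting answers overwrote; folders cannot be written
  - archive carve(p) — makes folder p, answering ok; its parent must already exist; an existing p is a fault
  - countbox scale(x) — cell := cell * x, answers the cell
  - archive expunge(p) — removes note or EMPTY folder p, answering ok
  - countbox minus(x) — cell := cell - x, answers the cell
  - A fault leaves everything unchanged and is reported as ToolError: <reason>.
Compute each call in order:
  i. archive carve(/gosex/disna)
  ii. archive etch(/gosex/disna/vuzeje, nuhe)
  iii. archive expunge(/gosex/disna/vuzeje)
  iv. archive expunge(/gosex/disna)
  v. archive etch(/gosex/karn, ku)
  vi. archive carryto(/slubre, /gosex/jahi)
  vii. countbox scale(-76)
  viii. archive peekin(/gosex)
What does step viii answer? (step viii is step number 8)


Answer: [jahi, karn]

Derivation:
~$ archive carve p: /gosex/disna
= ok
~$ archive etch p: /gosex/disna/vuzeje c: nuhe
= created
~$ archive expunge p: /gosex/disna/vuzeje
= ok
~$ archive expunge p: /gosex/disna
= ok
~$ archive etch p: /gosex/karn c: ku
= created
~$ archive carryto s: /slubre d: /gosex/jahi
= ok
~$ countbox scale x: -76
= 0
~$ archive peekin p: /gosex
= [jahi, karn]


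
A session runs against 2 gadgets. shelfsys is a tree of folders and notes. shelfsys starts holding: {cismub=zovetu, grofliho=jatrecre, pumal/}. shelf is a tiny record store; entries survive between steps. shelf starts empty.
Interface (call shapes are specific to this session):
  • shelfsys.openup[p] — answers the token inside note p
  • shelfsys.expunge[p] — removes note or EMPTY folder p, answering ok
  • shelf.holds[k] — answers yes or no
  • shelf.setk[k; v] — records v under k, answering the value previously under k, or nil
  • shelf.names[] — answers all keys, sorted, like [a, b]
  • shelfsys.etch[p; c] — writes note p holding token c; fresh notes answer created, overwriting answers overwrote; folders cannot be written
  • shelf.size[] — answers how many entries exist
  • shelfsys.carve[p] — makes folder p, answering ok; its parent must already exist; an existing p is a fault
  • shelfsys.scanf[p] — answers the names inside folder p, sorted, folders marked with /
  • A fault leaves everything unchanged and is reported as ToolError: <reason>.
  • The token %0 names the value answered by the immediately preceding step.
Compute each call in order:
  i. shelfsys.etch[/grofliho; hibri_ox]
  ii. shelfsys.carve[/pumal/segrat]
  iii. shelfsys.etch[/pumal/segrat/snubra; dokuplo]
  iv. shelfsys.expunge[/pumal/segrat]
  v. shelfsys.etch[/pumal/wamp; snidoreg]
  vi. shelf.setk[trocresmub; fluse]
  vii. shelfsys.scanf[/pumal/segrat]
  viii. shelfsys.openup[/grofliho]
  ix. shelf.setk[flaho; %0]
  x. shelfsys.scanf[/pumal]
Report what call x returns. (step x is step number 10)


% etch p: /grofliho c: hibri_ox
  overwrote
% carve p: /pumal/segrat
  ok
% etch p: /pumal/segrat/snubra c: dokuplo
  created
% expunge p: /pumal/segrat
  ToolError: not empty
% etch p: /pumal/wamp c: snidoreg
  created
% setk k: trocresmub v: fluse
  nil
% scanf p: /pumal/segrat
  [snubra]
% openup p: /grofliho
  hibri_ox
% setk k: flaho v: %0
  nil
% scanf p: /pumal
  [segrat/, wamp]

Answer: [segrat/, wamp]


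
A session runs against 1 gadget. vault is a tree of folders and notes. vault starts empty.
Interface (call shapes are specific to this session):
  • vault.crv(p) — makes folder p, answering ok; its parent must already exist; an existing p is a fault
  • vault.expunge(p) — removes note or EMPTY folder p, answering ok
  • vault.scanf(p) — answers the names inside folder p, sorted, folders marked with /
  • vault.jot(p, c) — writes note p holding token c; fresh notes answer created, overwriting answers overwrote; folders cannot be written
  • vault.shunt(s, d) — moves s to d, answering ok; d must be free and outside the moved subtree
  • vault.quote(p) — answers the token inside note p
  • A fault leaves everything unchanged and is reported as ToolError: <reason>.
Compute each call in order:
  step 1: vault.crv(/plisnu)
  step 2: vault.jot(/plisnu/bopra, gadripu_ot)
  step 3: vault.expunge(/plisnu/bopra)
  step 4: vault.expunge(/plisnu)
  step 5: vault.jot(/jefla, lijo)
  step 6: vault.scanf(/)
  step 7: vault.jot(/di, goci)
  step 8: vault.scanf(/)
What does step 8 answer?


Answer: [di, jefla]

Derivation:
Act: crv[p='/plisnu']
Obs: ok
Act: jot[p='/plisnu/bopra'; c='gadripu_ot']
Obs: created
Act: expunge[p='/plisnu/bopra']
Obs: ok
Act: expunge[p='/plisnu']
Obs: ok
Act: jot[p='/jefla'; c='lijo']
Obs: created
Act: scanf[p='/']
Obs: [jefla]
Act: jot[p='/di'; c='goci']
Obs: created
Act: scanf[p='/']
Obs: [di, jefla]


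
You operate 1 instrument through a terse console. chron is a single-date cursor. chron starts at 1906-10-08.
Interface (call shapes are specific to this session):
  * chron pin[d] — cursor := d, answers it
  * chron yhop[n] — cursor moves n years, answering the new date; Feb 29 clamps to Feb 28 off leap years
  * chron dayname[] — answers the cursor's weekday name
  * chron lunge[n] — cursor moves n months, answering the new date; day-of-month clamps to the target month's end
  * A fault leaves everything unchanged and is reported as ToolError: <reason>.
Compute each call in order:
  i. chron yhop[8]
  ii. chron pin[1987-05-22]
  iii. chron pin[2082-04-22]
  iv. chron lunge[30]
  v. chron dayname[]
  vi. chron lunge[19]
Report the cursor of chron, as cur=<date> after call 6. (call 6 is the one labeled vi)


Answer: cur=2086-05-22

Derivation:
% 1. chron yhop(8) -> 1914-10-08
% 2. chron pin(1987-05-22) -> 1987-05-22
% 3. chron pin(2082-04-22) -> 2082-04-22
% 4. chron lunge(30) -> 2084-10-22
% 5. chron dayname() -> Sunday
% 6. chron lunge(19) -> 2086-05-22


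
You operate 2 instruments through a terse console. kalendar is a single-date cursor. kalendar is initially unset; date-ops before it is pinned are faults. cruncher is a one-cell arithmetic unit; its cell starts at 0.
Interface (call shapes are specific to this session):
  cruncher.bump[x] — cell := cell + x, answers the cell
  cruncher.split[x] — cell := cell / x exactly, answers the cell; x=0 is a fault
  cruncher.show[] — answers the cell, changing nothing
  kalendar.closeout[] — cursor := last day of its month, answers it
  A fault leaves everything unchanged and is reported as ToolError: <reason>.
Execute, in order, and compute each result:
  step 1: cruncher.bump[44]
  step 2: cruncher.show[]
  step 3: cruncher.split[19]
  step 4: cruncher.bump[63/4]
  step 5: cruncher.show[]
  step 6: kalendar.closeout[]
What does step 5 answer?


Answer: 1373/76

Derivation:
CALL cruncher.bump[x: 44]
RET  44
CALL cruncher.show[]
RET  44
CALL cruncher.split[x: 19]
RET  44/19
CALL cruncher.bump[x: 63/4]
RET  1373/76
CALL cruncher.show[]
RET  1373/76
CALL kalendar.closeout[]
RET  ToolError: no date set


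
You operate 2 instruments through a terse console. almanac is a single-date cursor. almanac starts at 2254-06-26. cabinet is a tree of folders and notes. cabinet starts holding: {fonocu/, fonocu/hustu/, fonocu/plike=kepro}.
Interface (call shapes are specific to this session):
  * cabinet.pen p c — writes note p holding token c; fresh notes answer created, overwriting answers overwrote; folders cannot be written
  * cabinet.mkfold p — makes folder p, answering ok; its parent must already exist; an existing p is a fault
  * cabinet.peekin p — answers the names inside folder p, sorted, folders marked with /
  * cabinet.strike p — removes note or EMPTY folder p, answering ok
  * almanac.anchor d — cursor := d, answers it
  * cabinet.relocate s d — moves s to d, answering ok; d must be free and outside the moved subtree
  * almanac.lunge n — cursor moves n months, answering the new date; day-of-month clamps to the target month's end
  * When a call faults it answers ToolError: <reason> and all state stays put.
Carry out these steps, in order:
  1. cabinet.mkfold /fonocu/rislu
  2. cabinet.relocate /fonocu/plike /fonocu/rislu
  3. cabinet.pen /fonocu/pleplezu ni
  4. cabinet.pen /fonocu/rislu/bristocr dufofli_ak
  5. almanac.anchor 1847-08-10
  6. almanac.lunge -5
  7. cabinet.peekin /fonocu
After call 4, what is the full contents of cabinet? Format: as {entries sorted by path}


Act: cabinet.mkfold[/fonocu/rislu]
Obs: ok
Act: cabinet.relocate[/fonocu/plike; /fonocu/rislu]
Obs: ToolError: exists
Act: cabinet.pen[/fonocu/pleplezu; ni]
Obs: created
Act: cabinet.pen[/fonocu/rislu/bristocr; dufofli_ak]
Obs: created
Act: almanac.anchor[1847-08-10]
Obs: 1847-08-10
Act: almanac.lunge[-5]
Obs: 1847-03-10
Act: cabinet.peekin[/fonocu]
Obs: [hustu/, pleplezu, plike, rislu/]

Answer: {fonocu/, fonocu/hustu/, fonocu/pleplezu=ni, fonocu/plike=kepro, fonocu/rislu/, fonocu/rislu/bristocr=dufofli_ak}


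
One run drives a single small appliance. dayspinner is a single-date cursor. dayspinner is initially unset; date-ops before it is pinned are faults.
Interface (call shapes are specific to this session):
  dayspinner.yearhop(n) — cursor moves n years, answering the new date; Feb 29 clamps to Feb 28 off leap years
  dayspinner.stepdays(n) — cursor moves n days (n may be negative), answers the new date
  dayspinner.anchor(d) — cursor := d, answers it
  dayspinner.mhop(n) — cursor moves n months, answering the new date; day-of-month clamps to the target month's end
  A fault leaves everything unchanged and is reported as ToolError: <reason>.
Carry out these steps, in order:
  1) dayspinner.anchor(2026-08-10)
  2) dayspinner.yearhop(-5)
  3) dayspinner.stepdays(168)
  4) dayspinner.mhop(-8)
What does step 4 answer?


Answer: 2021-05-25

Derivation:
$ anchor d='2026-08-10'
[out] 2026-08-10
$ yearhop n='-5'
[out] 2021-08-10
$ stepdays n='168'
[out] 2022-01-25
$ mhop n='-8'
[out] 2021-05-25


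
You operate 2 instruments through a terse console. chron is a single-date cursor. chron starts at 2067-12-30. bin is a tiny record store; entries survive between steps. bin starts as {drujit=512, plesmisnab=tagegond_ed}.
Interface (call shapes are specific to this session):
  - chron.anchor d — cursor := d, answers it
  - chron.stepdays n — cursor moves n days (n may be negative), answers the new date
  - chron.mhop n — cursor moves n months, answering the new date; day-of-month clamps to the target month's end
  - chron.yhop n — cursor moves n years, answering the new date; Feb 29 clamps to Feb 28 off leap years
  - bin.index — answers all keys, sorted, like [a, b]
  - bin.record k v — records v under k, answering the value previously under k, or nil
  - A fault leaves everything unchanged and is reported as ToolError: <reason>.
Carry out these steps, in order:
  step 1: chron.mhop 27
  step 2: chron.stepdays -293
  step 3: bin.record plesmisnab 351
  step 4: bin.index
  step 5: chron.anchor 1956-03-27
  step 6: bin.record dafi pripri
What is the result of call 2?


·→ chron.mhop(n=27)
·← 2070-03-30
·→ chron.stepdays(n=-293)
·← 2069-06-10
·→ bin.record(k=plesmisnab, v=351)
·← tagegond_ed
·→ bin.index()
·← [drujit, plesmisnab]
·→ chron.anchor(d=1956-03-27)
·← 1956-03-27
·→ bin.record(k=dafi, v=pripri)
·← nil

Answer: 2069-06-10


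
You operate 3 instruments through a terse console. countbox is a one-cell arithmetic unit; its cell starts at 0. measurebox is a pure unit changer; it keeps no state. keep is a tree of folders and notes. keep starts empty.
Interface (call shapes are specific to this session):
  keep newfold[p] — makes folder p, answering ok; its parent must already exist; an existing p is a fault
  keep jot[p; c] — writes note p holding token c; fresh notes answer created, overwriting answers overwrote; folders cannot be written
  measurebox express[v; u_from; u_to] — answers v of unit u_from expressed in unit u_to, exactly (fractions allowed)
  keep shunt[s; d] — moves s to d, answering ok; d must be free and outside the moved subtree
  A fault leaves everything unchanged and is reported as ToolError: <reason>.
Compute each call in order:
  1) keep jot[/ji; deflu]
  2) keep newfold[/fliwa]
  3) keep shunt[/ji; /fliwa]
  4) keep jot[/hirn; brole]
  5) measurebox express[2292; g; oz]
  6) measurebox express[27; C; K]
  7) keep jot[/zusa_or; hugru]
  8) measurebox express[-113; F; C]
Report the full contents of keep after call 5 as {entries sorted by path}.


% keep jot(p=/ji, c=deflu) -> created
% keep newfold(p=/fliwa) -> ok
% keep shunt(s=/ji, d=/fliwa) -> ToolError: exists
% keep jot(p=/hirn, c=brole) -> created
% measurebox express(v=2292, u_from=g, u_to=oz) -> 3667200000/45359237
% measurebox express(v=27, u_from=C, u_to=K) -> 6003/20
% keep jot(p=/zusa_or, c=hugru) -> created
% measurebox express(v=-113, u_from=F, u_to=C) -> -725/9

Answer: {fliwa/, hirn=brole, ji=deflu}


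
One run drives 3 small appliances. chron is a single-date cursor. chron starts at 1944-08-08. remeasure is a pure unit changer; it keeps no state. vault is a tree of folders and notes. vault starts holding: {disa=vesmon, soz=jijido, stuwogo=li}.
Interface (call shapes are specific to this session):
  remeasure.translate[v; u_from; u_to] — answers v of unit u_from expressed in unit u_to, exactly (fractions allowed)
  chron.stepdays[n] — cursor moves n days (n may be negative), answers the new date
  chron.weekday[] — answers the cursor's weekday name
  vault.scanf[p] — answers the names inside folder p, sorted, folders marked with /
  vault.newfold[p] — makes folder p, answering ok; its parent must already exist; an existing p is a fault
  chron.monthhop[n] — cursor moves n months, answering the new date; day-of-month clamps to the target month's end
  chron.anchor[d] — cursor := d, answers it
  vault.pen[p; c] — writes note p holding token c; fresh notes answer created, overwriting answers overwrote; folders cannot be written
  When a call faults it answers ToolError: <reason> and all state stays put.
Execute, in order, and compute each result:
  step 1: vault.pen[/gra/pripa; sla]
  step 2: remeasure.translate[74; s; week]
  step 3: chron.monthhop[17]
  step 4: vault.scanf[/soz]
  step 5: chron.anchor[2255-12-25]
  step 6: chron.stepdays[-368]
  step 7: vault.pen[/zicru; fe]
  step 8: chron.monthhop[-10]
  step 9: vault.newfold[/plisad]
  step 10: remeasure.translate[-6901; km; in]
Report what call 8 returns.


Answer: 2254-02-22

Derivation:
Then vault.pen using p='/gra/pripa', c='sla', giving ToolError: no parent.
I invoke remeasure.translate using v='74', u_from='s', u_to='week', and observe 37/302400.
I try chron.monthhop using n='17', and observe 1946-01-08.
Invoking vault.scanf using p='/soz', and observe ToolError: not a directory.
Then chron.anchor using d='2255-12-25', and get 2255-12-25.
I call chron.stepdays using n='-368': 2254-12-22.
Then vault.pen using p='/zicru', c='fe', and observe created.
Calling chron.monthhop using n='-10', yielding 2254-02-22.
Next I call vault.newfold using p='/plisad', → ok.
I use remeasure.translate using v='-6901', u_from='km', u_to='in', giving -34505000000/127.


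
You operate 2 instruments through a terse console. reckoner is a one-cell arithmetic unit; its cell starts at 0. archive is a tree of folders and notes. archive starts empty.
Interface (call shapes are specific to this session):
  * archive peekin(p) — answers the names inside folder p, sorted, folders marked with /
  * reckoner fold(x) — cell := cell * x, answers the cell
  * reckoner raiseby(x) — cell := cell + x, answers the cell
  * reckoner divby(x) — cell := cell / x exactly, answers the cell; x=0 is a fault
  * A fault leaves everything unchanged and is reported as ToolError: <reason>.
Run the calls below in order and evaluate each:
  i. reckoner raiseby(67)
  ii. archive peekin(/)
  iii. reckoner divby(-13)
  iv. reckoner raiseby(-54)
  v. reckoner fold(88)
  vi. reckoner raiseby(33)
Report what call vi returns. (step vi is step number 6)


Answer: -67243/13

Derivation:
·→ reckoner raiseby(67)
·← 67
·→ archive peekin(/)
·← []
·→ reckoner divby(-13)
·← -67/13
·→ reckoner raiseby(-54)
·← -769/13
·→ reckoner fold(88)
·← -67672/13
·→ reckoner raiseby(33)
·← -67243/13


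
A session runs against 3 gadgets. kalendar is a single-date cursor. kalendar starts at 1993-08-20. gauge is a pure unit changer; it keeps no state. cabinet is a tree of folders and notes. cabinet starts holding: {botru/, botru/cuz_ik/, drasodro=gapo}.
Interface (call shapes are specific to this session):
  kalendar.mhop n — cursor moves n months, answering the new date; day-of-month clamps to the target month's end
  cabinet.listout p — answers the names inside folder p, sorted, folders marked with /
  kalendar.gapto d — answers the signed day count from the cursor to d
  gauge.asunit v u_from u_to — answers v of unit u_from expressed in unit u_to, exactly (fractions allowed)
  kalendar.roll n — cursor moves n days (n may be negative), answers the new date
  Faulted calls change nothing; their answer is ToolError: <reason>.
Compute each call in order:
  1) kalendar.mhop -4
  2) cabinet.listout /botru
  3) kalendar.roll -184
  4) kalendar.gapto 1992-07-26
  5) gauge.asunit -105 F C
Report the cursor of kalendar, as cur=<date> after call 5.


Answer: cur=1992-10-18

Derivation:
Invoking kalendar.mhop using n→-4, which returns 1993-04-20.
Invoking cabinet.listout using p→/botru, and see [cuz_ik/].
I call kalendar.roll using n→-184, which returns 1992-10-18.
I call kalendar.gapto using d→1992-07-26, giving -84.
Calling gauge.asunit using v→-105, u_from→F, u_to→C: -685/9.


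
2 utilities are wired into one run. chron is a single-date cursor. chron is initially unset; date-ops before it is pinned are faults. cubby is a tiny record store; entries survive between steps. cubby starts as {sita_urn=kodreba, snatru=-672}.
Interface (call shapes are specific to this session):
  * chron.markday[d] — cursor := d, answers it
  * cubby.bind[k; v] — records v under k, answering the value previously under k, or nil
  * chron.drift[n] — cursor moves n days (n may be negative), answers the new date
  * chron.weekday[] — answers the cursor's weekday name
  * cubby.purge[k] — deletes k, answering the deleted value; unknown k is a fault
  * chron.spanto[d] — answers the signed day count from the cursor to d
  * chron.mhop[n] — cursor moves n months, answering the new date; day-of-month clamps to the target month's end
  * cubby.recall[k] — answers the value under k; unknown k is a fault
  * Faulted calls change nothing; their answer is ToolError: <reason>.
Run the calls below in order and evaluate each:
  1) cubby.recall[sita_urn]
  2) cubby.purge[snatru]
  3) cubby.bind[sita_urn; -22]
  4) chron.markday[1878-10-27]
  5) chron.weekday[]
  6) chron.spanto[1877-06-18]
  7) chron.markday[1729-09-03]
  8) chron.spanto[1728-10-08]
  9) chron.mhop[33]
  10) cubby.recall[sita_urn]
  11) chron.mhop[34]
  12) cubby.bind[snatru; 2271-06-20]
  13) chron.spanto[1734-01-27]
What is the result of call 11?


# cubby.recall(k: sita_urn) : kodreba
# cubby.purge(k: snatru) : -672
# cubby.bind(k: sita_urn, v: -22) : kodreba
# chron.markday(d: 1878-10-27) : 1878-10-27
# chron.weekday() : Sunday
# chron.spanto(d: 1877-06-18) : -496
# chron.markday(d: 1729-09-03) : 1729-09-03
# chron.spanto(d: 1728-10-08) : -330
# chron.mhop(n: 33) : 1732-06-03
# cubby.recall(k: sita_urn) : -22
# chron.mhop(n: 34) : 1735-04-03
# cubby.bind(k: snatru, v: 2271-06-20) : nil
# chron.spanto(d: 1734-01-27) : -431

Answer: 1735-04-03


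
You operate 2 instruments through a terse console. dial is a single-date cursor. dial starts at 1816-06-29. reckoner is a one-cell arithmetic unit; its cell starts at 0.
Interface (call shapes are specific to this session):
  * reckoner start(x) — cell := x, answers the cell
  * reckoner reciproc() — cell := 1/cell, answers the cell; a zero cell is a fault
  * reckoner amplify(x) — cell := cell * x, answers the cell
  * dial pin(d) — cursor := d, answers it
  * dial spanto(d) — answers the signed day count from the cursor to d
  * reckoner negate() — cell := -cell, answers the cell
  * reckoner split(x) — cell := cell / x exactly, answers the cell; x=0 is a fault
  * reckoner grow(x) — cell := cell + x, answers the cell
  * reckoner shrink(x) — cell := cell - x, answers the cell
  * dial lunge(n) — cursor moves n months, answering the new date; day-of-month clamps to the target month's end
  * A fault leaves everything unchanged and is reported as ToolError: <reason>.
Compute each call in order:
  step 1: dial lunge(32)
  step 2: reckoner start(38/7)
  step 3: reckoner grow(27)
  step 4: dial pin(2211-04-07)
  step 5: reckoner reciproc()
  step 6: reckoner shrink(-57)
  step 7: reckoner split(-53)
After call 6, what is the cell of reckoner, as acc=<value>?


Answer: acc=12946/227

Derivation:
Act: dial lunge[n='32']
Obs: 1819-02-28
Act: reckoner start[x='38/7']
Obs: 38/7
Act: reckoner grow[x='27']
Obs: 227/7
Act: dial pin[d='2211-04-07']
Obs: 2211-04-07
Act: reckoner reciproc[]
Obs: 7/227
Act: reckoner shrink[x='-57']
Obs: 12946/227
Act: reckoner split[x='-53']
Obs: -12946/12031
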